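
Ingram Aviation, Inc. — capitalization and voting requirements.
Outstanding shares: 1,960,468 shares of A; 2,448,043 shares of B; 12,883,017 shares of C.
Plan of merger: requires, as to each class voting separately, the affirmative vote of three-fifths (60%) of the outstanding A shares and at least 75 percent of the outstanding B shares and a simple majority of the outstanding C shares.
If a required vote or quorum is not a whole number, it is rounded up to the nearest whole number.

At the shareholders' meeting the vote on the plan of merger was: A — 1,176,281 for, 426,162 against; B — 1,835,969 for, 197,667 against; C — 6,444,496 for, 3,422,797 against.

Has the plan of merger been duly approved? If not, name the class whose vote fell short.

A: 3/5 of 1960468 = 1176280.80, rounded up to 1176281; 1,176,281 required, 1,176,281 in favor — approved.
B: 3/4 of 2448043 = 1836032.25, rounded up to 1836033; 1,836,033 required, 1,835,969 in favor — not approved.
C: a majority of 12883017 is 6441509; 6,441,509 required, 6,444,496 in favor — approved.

Not approved — the B shares did not give the required vote.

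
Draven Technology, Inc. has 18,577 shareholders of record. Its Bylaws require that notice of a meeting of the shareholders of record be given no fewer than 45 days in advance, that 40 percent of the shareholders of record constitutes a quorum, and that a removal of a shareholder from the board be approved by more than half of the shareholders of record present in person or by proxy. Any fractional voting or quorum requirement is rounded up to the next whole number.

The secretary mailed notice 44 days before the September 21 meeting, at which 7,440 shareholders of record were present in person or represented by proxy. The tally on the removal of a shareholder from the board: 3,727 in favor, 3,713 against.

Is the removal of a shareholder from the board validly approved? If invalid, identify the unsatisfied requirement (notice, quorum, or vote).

Invalid — notice requirement not satisfied.

Notice: 44 days given; 45 required. Not satisfied.
Quorum: 40% of 18,577 = 7,430.80, rounded up to 7,431; 7,440 present. Satisfied.
Vote: requires a majority of those present (7,440); a majority of 7440 is 3721, so 3,721 needed; 3,727 in favor. Satisfied.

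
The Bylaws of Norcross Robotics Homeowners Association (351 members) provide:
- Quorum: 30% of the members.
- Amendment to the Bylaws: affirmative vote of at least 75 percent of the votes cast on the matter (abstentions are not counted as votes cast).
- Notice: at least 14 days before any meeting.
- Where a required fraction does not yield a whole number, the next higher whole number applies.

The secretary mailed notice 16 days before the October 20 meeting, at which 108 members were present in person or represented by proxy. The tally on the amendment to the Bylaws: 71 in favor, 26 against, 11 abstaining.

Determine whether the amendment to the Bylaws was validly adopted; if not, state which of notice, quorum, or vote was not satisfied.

Notice: 16 days given; 14 required. Satisfied.
Quorum: 30% of 351 = 105.30, rounded up to 106; 108 present. Satisfied.
Vote: requires three-fourths of the votes cast (108 − 11 abstaining = 97); 3/4 of 97 = 72.75, rounded up to 73, so 73 needed; 71 in favor. Not satisfied.

Invalid — vote requirement not satisfied.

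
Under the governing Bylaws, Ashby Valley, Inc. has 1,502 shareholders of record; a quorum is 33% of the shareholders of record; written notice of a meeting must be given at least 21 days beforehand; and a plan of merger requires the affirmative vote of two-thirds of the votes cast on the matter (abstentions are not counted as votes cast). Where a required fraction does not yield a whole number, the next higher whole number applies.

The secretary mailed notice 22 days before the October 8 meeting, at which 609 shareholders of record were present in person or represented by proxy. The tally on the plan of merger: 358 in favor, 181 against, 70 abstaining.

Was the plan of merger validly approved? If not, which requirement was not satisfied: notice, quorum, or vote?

Notice: 22 days given; 21 required. Satisfied.
Quorum: 33% of 1,502 = 495.66, rounded up to 496; 609 present. Satisfied.
Vote: requires two-thirds of the votes cast (609 − 70 abstaining = 539); 2/3 of 539 = 359.33, rounded up to 360, so 360 needed; 358 in favor. Not satisfied.

Invalid — vote requirement not satisfied.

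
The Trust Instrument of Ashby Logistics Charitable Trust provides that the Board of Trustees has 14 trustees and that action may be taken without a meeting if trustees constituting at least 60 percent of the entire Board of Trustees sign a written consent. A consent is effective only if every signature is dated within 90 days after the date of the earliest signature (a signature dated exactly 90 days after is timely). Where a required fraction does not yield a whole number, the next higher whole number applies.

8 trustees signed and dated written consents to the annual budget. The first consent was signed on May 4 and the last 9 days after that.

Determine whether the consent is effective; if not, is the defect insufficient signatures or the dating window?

Signatures required: at least 60 percent of 14 — 3/5 of 14 = 8.40, rounded up to 9, so 9 needed; 8 signed. Insufficient.
Dating window: the latest signature is 9 days after the earliest; the limit is 90 days. Within the window.

Not effective — insufficient signatures.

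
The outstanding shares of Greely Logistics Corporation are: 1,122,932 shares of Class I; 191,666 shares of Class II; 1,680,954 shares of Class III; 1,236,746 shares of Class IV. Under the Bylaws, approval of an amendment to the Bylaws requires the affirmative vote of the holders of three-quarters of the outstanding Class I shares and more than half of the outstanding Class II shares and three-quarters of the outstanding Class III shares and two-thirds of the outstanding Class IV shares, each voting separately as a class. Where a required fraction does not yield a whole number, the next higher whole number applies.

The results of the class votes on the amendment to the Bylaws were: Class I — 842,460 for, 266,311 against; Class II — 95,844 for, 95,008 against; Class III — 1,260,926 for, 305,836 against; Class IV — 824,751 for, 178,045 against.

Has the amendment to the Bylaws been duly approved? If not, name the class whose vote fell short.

Approved — every class gave the required vote.

Class I: 3/4 of 1122932 = 842199; 842,199 required, 842,460 in favor — approved.
Class II: a majority of 191666 is 95834; 95,834 required, 95,844 in favor — approved.
Class III: 3/4 of 1680954 = 1260715.50, rounded up to 1260716; 1,260,716 required, 1,260,926 in favor — approved.
Class IV: 2/3 of 1236746 = 824497.33, rounded up to 824498; 824,498 required, 824,751 in favor — approved.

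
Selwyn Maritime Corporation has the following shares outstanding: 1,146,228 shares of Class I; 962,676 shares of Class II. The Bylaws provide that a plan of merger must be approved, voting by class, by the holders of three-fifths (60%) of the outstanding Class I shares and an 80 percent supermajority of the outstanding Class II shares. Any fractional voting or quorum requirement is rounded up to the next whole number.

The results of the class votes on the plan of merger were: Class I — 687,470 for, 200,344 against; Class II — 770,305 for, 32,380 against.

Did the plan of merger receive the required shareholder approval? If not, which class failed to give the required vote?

Class I: 3/5 of 1146228 = 687736.80, rounded up to 687737; 687,737 required, 687,470 in favor — not approved.
Class II: 4/5 of 962676 = 770140.80, rounded up to 770141; 770,141 required, 770,305 in favor — approved.

Not approved — the Class I shares did not give the required vote.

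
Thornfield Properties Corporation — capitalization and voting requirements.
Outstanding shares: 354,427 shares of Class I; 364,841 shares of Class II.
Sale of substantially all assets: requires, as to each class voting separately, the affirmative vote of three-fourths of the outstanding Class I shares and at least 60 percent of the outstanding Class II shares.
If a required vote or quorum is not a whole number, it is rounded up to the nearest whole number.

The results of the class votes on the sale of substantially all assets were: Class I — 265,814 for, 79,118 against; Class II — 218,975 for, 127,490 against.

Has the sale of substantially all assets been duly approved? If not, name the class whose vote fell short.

Class I: 3/4 of 354427 = 265820.25, rounded up to 265821; 265,821 required, 265,814 in favor — not approved.
Class II: 3/5 of 364841 = 218904.60, rounded up to 218905; 218,905 required, 218,975 in favor — approved.

Not approved — the Class I shares did not give the required vote.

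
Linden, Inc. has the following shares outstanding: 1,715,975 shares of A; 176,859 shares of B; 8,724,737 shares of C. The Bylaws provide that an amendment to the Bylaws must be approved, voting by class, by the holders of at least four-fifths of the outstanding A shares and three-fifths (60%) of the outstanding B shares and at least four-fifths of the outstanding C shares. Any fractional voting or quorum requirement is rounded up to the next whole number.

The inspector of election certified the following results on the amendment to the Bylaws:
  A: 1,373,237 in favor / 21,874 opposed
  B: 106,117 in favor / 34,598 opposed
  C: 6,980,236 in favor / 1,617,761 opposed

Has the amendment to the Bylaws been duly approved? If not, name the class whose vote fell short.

Approved — every class gave the required vote.

A: 4/5 of 1715975 = 1372780; 1,372,780 required, 1,373,237 in favor — approved.
B: 3/5 of 176859 = 106115.40, rounded up to 106116; 106,116 required, 106,117 in favor — approved.
C: 4/5 of 8724737 = 6979789.60, rounded up to 6979790; 6,979,790 required, 6,980,236 in favor — approved.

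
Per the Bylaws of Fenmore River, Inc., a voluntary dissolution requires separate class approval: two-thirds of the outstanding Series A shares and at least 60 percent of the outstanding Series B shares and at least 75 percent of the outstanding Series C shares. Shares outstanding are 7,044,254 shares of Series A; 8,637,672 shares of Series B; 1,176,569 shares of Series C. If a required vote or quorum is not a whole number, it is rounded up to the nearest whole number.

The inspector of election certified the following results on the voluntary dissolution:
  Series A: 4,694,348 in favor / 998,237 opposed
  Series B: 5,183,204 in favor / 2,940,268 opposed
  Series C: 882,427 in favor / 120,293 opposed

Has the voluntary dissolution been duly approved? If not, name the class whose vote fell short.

Series A: 2/3 of 7044254 = 4696169.33, rounded up to 4696170; 4,696,170 required, 4,694,348 in favor — not approved.
Series B: 3/5 of 8637672 = 5182603.20, rounded up to 5182604; 5,182,604 required, 5,183,204 in favor — approved.
Series C: 3/4 of 1176569 = 882426.75, rounded up to 882427; 882,427 required, 882,427 in favor — approved.

Not approved — the Series A shares did not give the required vote.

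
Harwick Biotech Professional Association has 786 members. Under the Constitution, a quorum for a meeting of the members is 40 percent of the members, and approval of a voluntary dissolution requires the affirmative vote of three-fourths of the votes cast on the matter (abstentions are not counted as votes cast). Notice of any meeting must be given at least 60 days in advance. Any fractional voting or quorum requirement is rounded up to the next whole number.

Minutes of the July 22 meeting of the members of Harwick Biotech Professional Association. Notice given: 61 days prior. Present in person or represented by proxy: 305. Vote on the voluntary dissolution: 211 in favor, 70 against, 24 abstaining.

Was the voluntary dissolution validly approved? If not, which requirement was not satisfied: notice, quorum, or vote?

Notice: 61 days given; 60 required. Satisfied.
Quorum: 40% of 786 = 314.40, rounded up to 315; 305 present. Not satisfied.
Vote: requires three-fourths of the votes cast (305 − 24 abstaining = 281); 3/4 of 281 = 210.75, rounded up to 211, so 211 needed; 211 in favor. Satisfied.

Invalid — quorum requirement not satisfied.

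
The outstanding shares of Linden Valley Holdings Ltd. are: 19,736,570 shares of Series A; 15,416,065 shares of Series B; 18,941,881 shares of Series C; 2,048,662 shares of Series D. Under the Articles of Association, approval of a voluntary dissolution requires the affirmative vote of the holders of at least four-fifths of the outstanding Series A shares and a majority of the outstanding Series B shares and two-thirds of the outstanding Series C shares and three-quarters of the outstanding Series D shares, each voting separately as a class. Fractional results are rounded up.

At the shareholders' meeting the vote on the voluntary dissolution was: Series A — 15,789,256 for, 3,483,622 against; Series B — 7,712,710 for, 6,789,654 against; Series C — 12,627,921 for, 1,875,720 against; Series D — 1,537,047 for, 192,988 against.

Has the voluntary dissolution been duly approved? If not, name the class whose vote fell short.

Series A: 4/5 of 19736570 = 15789256; 15,789,256 required, 15,789,256 in favor — approved.
Series B: a majority of 15416065 is 7708033; 7,708,033 required, 7,712,710 in favor — approved.
Series C: 2/3 of 18941881 = 12627920.67, rounded up to 12627921; 12,627,921 required, 12,627,921 in favor — approved.
Series D: 3/4 of 2048662 = 1536496.50, rounded up to 1536497; 1,536,497 required, 1,537,047 in favor — approved.

Approved — every class gave the required vote.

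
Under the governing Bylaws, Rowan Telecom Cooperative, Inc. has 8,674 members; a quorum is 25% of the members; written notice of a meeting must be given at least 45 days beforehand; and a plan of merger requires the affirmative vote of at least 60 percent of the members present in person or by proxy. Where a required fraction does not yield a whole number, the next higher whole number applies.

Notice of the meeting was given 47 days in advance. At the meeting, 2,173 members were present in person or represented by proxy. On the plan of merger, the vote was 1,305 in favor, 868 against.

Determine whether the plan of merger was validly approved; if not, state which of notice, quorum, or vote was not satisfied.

Valid — all requirements satisfied.

Notice: 47 days given; 45 required. Satisfied.
Quorum: 25% of 8,674 = 2,168.50, rounded up to 2,169; 2,173 present. Satisfied.
Vote: requires three-fifths of those present (2,173); 3/5 of 2173 = 1303.80, rounded up to 1304, so 1,304 needed; 1,305 in favor. Satisfied.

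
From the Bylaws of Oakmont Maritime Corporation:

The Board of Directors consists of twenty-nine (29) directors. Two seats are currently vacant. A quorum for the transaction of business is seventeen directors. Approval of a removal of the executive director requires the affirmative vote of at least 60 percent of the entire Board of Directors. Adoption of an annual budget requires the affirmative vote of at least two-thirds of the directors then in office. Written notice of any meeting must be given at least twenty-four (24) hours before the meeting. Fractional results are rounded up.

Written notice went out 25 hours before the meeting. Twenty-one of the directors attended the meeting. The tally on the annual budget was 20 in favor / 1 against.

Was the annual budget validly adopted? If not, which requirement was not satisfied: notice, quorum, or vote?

Valid — all requirements satisfied.

Notice: 25 hours given; 24 required (25 ≥ 24). Satisfied.
Quorum: 21 present; quorum is 17. Satisfied.
Vote: the annual budget requires two-thirds of the directors then in office (27). 2/3 of 27 = 18, so 18 affirmative votes are needed; 20 voted in favor. Satisfied.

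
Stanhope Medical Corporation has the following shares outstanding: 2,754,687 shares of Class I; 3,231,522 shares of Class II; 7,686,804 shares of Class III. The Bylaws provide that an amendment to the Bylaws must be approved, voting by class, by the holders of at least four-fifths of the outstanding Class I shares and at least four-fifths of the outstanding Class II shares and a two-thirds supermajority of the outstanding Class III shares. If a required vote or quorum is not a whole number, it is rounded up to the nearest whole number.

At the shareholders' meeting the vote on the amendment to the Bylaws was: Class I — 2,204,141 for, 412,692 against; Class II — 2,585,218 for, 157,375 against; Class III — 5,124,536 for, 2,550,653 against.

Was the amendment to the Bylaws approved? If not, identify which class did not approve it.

Approved — every class gave the required vote.

Class I: 4/5 of 2754687 = 2203749.60, rounded up to 2203750; 2,203,750 required, 2,204,141 in favor — approved.
Class II: 4/5 of 3231522 = 2585217.60, rounded up to 2585218; 2,585,218 required, 2,585,218 in favor — approved.
Class III: 2/3 of 7686804 = 5124536; 5,124,536 required, 5,124,536 in favor — approved.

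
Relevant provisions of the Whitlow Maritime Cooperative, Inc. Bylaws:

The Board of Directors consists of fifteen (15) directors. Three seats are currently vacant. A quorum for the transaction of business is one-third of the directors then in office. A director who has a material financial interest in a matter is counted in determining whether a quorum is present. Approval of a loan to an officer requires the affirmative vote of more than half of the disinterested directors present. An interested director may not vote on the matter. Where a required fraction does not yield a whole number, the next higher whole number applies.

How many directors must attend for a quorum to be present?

1/3 of 12 = 4.

4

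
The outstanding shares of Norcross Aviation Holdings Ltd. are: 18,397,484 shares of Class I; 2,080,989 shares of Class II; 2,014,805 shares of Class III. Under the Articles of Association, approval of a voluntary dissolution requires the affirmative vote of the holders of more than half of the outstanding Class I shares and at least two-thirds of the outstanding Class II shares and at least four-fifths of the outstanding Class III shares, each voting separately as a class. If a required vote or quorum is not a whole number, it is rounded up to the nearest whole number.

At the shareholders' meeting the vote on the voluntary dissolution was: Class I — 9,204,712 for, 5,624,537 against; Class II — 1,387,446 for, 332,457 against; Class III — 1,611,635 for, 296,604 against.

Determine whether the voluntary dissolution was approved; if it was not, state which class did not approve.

Not approved — the Class III shares did not give the required vote.

Class I: a majority of 18397484 is 9198743; 9,198,743 required, 9,204,712 in favor — approved.
Class II: 2/3 of 2080989 = 1387326; 1,387,326 required, 1,387,446 in favor — approved.
Class III: 4/5 of 2014805 = 1611844; 1,611,844 required, 1,611,635 in favor — not approved.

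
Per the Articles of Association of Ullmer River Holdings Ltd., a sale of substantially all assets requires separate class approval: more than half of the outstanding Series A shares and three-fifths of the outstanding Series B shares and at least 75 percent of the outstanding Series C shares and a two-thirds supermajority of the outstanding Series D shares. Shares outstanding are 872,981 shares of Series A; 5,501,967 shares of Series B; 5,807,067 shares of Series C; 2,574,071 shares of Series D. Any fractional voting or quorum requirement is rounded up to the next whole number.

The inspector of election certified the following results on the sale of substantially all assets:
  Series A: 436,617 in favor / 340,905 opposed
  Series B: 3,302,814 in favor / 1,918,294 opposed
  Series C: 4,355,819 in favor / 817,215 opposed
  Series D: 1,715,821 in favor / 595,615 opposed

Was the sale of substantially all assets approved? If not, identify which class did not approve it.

Not approved — the Series D shares did not give the required vote.

Series A: a majority of 872981 is 436491; 436,491 required, 436,617 in favor — approved.
Series B: 3/5 of 5501967 = 3301180.20, rounded up to 3301181; 3,301,181 required, 3,302,814 in favor — approved.
Series C: 3/4 of 5807067 = 4355300.25, rounded up to 4355301; 4,355,301 required, 4,355,819 in favor — approved.
Series D: 2/3 of 2574071 = 1716047.33, rounded up to 1716048; 1,716,048 required, 1,715,821 in favor — not approved.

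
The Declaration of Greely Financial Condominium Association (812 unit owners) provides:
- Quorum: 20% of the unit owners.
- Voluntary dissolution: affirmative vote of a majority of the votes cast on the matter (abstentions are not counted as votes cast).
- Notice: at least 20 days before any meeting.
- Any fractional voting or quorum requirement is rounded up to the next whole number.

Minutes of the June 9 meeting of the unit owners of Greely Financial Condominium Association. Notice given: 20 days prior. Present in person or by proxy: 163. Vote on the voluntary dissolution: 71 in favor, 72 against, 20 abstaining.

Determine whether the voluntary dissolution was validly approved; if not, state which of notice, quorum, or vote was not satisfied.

Notice: 20 days given; 20 required. Satisfied.
Quorum: 20% of 812 = 162.40, rounded up to 163; 163 present. Satisfied.
Vote: requires a majority of the votes cast (163 − 20 abstaining = 143); a majority of 143 is 72, so 72 needed; 71 in favor. Not satisfied.

Invalid — vote requirement not satisfied.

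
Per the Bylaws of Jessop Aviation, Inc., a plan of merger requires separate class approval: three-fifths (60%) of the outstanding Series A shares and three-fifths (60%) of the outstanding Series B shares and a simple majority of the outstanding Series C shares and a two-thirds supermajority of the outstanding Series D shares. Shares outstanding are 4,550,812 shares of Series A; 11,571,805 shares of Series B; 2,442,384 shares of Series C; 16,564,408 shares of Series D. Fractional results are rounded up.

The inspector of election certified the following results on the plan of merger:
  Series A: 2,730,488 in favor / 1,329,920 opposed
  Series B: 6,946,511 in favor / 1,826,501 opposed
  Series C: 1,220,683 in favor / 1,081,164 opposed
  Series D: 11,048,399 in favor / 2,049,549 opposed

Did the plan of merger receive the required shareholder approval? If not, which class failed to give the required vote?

Not approved — the Series C shares did not give the required vote.

Series A: 3/5 of 4550812 = 2730487.20, rounded up to 2730488; 2,730,488 required, 2,730,488 in favor — approved.
Series B: 3/5 of 11571805 = 6943083; 6,943,083 required, 6,946,511 in favor — approved.
Series C: a majority of 2442384 is 1221193; 1,221,193 required, 1,220,683 in favor — not approved.
Series D: 2/3 of 16564408 = 11042938.67, rounded up to 11042939; 11,042,939 required, 11,048,399 in favor — approved.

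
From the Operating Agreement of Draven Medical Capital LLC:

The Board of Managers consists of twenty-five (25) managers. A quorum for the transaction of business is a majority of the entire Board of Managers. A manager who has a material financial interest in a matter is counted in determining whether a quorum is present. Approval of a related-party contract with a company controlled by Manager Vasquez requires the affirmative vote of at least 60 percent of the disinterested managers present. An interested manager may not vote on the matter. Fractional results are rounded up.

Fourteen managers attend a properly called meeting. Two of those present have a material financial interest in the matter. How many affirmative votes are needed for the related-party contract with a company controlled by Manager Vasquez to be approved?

The related-party contract with a company controlled by Manager Vasquez requires three-fifths of the disinterested managers present (14 − 2 = 12).
3/5 of 12 = 7.20, rounded up to 8.

8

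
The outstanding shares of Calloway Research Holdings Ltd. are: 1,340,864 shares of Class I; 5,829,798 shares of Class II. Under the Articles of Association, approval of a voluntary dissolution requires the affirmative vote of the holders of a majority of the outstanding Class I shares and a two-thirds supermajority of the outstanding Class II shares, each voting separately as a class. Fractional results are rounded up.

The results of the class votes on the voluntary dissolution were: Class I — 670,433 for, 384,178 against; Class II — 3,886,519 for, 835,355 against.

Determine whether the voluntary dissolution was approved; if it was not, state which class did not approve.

Not approved — the Class II shares did not give the required vote.

Class I: a majority of 1340864 is 670433; 670,433 required, 670,433 in favor — approved.
Class II: 2/3 of 5829798 = 3886532; 3,886,532 required, 3,886,519 in favor — not approved.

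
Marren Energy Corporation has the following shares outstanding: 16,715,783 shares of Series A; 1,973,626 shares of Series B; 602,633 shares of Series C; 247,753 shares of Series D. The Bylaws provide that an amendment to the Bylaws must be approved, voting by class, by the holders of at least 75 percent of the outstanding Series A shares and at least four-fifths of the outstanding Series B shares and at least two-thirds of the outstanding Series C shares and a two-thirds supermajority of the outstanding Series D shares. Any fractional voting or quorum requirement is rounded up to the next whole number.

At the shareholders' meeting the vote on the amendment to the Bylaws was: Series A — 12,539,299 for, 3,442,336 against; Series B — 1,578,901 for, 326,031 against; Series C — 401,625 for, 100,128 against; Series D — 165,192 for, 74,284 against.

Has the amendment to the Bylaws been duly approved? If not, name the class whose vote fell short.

Not approved — the Series C shares did not give the required vote.

Series A: 3/4 of 16715783 = 12536837.25, rounded up to 12536838; 12,536,838 required, 12,539,299 in favor — approved.
Series B: 4/5 of 1973626 = 1578900.80, rounded up to 1578901; 1,578,901 required, 1,578,901 in favor — approved.
Series C: 2/3 of 602633 = 401755.33, rounded up to 401756; 401,756 required, 401,625 in favor — not approved.
Series D: 2/3 of 247753 = 165168.67, rounded up to 165169; 165,169 required, 165,192 in favor — approved.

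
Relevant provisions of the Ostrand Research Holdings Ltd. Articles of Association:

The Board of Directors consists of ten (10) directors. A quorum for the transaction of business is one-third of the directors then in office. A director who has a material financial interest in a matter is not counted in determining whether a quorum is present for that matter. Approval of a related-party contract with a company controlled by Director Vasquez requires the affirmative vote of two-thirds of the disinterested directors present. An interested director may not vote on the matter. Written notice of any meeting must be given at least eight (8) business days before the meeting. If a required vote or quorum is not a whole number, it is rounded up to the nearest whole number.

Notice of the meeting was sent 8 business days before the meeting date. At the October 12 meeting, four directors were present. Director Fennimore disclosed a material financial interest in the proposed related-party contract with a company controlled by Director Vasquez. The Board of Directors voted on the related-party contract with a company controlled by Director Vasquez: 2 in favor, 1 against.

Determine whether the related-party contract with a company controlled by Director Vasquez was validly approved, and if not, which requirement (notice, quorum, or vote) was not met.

Invalid — quorum requirement not satisfied.

Notice: 8 business days given; 8 required (8 ≥ 8). Satisfied.
Quorum: 4 present, but the 1 interested director does not count, leaving 3. Quorum is 4. Not satisfied.
Vote: the related-party contract with a company controlled by Director Vasquez requires two-thirds of the disinterested directors present (4 − 1 = 3). 2/3 of 3 = 2, so 2 affirmative votes are needed; 2 voted in favor. Satisfied. (Moot — without a quorum no business can be validly transacted.)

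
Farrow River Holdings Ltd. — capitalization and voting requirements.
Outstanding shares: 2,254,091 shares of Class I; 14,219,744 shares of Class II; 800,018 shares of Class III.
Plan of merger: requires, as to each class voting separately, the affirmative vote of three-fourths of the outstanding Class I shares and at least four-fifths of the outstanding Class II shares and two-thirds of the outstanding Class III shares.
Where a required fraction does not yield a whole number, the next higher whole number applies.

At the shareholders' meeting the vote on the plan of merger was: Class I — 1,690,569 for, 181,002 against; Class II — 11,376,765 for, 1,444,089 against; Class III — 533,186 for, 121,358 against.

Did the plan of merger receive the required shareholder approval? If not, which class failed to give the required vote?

Not approved — the Class III shares did not give the required vote.

Class I: 3/4 of 2254091 = 1690568.25, rounded up to 1690569; 1,690,569 required, 1,690,569 in favor — approved.
Class II: 4/5 of 14219744 = 11375795.20, rounded up to 11375796; 11,375,796 required, 11,376,765 in favor — approved.
Class III: 2/3 of 800018 = 533345.33, rounded up to 533346; 533,346 required, 533,186 in favor — not approved.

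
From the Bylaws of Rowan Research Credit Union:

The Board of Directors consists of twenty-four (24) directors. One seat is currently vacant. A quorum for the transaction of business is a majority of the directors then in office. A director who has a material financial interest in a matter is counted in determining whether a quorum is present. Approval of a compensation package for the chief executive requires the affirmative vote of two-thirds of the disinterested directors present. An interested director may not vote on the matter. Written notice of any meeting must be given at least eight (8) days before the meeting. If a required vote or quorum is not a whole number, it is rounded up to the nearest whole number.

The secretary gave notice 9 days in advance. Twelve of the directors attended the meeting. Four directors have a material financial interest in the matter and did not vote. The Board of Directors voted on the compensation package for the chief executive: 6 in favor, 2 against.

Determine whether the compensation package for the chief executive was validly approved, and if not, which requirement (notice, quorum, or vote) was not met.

Valid — all requirements satisfied.

Notice: 9 days given; 8 required (9 ≥ 8). Satisfied.
Quorum: 12 present (interested directors count toward quorum); quorum is 12. Satisfied.
Vote: the compensation package for the chief executive requires two-thirds of the disinterested directors present (12 − 4 = 8). 2/3 of 8 = 5.33, rounded up to 6, so 6 affirmative votes are needed; 6 voted in favor. Satisfied.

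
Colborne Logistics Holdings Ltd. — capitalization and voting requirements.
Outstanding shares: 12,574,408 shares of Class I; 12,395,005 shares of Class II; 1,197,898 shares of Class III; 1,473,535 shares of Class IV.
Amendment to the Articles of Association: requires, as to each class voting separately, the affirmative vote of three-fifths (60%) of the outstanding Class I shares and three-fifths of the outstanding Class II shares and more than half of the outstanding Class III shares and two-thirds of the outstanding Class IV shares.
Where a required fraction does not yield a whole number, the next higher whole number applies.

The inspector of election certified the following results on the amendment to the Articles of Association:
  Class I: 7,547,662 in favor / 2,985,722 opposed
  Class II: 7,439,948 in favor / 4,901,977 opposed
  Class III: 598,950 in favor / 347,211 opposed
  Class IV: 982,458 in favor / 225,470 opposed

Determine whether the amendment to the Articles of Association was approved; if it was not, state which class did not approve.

Approved — every class gave the required vote.

Class I: 3/5 of 12574408 = 7544644.80, rounded up to 7544645; 7,544,645 required, 7,547,662 in favor — approved.
Class II: 3/5 of 12395005 = 7437003; 7,437,003 required, 7,439,948 in favor — approved.
Class III: a majority of 1197898 is 598950; 598,950 required, 598,950 in favor — approved.
Class IV: 2/3 of 1473535 = 982356.67, rounded up to 982357; 982,357 required, 982,458 in favor — approved.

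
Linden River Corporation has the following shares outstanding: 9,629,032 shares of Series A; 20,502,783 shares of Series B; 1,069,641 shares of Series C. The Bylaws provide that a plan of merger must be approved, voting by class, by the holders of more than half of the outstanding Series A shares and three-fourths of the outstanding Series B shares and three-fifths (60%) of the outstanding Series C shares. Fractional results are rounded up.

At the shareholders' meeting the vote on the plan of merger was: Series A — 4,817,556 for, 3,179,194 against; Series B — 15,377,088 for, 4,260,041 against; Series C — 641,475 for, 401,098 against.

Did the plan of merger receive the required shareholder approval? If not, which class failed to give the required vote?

Series A: a majority of 9629032 is 4814517; 4,814,517 required, 4,817,556 in favor — approved.
Series B: 3/4 of 20502783 = 15377087.25, rounded up to 15377088; 15,377,088 required, 15,377,088 in favor — approved.
Series C: 3/5 of 1069641 = 641784.60, rounded up to 641785; 641,785 required, 641,475 in favor — not approved.

Not approved — the Series C shares did not give the required vote.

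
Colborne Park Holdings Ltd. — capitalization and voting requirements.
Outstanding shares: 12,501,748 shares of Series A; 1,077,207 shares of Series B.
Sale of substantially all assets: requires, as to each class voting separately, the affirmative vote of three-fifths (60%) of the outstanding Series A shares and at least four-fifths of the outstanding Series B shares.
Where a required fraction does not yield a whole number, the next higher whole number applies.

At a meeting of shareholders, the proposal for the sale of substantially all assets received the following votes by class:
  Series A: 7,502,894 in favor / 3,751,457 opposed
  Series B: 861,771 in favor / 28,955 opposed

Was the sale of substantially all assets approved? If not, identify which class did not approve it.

Approved — every class gave the required vote.

Series A: 3/5 of 12501748 = 7501048.80, rounded up to 7501049; 7,501,049 required, 7,502,894 in favor — approved.
Series B: 4/5 of 1077207 = 861765.60, rounded up to 861766; 861,766 required, 861,771 in favor — approved.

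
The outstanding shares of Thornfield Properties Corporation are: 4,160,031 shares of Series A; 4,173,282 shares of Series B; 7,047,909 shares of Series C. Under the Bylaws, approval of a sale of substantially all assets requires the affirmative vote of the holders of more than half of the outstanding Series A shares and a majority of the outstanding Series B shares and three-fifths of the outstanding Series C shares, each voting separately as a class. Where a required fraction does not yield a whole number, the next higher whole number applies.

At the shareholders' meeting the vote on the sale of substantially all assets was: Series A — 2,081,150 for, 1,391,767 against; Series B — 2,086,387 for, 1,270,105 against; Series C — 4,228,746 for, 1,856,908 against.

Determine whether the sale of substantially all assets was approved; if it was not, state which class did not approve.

Series A: a majority of 4160031 is 2080016; 2,080,016 required, 2,081,150 in favor — approved.
Series B: a majority of 4173282 is 2086642; 2,086,642 required, 2,086,387 in favor — not approved.
Series C: 3/5 of 7047909 = 4228745.40, rounded up to 4228746; 4,228,746 required, 4,228,746 in favor — approved.

Not approved — the Series B shares did not give the required vote.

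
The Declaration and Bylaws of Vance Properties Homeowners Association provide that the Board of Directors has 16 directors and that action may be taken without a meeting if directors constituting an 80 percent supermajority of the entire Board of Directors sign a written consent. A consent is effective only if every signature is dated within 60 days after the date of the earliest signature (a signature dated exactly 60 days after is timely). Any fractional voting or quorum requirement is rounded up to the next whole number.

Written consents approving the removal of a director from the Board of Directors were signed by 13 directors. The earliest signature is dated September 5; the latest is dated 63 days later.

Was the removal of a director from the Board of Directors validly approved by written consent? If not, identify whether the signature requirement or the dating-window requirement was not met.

Not effective — dating-window requirement not satisfied.

Signatures required: an 80 percent supermajority of 16 — 4/5 of 16 = 12.80, rounded up to 13, so 13 needed; 13 signed. Sufficient.
Dating window: the latest signature is 63 days after the earliest; the limit is 60 days. Outside the window.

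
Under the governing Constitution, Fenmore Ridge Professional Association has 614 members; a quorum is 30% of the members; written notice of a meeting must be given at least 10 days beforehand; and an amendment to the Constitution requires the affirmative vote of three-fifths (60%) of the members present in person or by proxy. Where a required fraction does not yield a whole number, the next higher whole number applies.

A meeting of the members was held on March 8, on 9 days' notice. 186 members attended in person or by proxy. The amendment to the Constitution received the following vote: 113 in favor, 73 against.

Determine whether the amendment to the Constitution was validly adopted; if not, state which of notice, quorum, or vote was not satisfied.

Notice: 9 days given; 10 required. Not satisfied.
Quorum: 30% of 614 = 184.20, rounded up to 185; 186 present. Satisfied.
Vote: requires three-fifths of those present (186); 3/5 of 186 = 111.60, rounded up to 112, so 112 needed; 113 in favor. Satisfied.

Invalid — notice requirement not satisfied.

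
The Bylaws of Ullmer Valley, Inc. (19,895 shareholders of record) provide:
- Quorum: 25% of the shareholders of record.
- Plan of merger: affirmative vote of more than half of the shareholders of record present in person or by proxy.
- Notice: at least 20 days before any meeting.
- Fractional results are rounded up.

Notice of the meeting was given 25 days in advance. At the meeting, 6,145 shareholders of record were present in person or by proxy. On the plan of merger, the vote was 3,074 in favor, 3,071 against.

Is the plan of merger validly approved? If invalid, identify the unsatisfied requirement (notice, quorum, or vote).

Valid — all requirements satisfied.

Notice: 25 days given; 20 required. Satisfied.
Quorum: 25% of 19,895 = 4,973.75, rounded up to 4,974; 6,145 present. Satisfied.
Vote: requires a majority of those present (6,145); a majority of 6145 is 3073, so 3,073 needed; 3,074 in favor. Satisfied.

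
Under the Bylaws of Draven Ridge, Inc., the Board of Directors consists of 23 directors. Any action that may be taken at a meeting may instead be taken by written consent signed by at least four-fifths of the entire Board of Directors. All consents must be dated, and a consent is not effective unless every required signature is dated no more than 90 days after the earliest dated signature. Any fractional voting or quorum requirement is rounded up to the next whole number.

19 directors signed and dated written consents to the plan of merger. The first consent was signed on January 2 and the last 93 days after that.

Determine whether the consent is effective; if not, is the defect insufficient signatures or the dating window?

Signatures required: at least four-fifths of 23 — 4/5 of 23 = 18.40, rounded up to 19, so 19 needed; 19 signed. Sufficient.
Dating window: the latest signature is 93 days after the earliest; the limit is 90 days. Outside the window.

Not effective — dating-window requirement not satisfied.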